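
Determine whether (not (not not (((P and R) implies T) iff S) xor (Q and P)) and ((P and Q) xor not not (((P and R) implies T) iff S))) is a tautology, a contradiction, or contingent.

contradiction

P | Q | R | S | T | φ
- | - | - | - | - | -
0 | 0 | 0 | 0 | 0 | 0
0 | 0 | 0 | 0 | 1 | 0
0 | 0 | 0 | 1 | 0 | 0
0 | 0 | 0 | 1 | 1 | 0
0 | 0 | 1 | 0 | 0 | 0
0 | 0 | 1 | 0 | 1 | 0
0 | 0 | 1 | 1 | 0 | 0
0 | 0 | 1 | 1 | 1 | 0
0 | 1 | 0 | 0 | 0 | 0
0 | 1 | 0 | 0 | 1 | 0
0 | 1 | 0 | 1 | 0 | 0
0 | 1 | 0 | 1 | 1 | 0
0 | 1 | 1 | 0 | 0 | 0
0 | 1 | 1 | 0 | 1 | 0
0 | 1 | 1 | 1 | 0 | 0
0 | 1 | 1 | 1 | 1 | 0
1 | 0 | 0 | 0 | 0 | 0
1 | 0 | 0 | 0 | 1 | 0
1 | 0 | 0 | 1 | 0 | 0
1 | 0 | 0 | 1 | 1 | 0
1 | 0 | 1 | 0 | 0 | 0
1 | 0 | 1 | 0 | 1 | 0
1 | 0 | 1 | 1 | 0 | 0
1 | 0 | 1 | 1 | 1 | 0
1 | 1 | 0 | 0 | 0 | 0
1 | 1 | 0 | 0 | 1 | 0
1 | 1 | 0 | 1 | 0 | 0
1 | 1 | 0 | 1 | 1 | 0
1 | 1 | 1 | 0 | 0 | 0
1 | 1 | 1 | 0 | 1 | 0
1 | 1 | 1 | 1 | 0 | 0
1 | 1 | 1 | 1 | 1 | 0
Every row is 0, so the formula is a contradiction.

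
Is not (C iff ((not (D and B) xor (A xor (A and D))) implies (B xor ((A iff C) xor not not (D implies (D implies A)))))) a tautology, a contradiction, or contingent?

A | B | C | D | (D and B) | not (D and B) | (A and D) | (A xor (A and D)) | (A iff C) | (D implies A) | (D implies (D implies A)) | φ
- | - | - | - | --------- | ------------- | --------- | ----------------- | --------- | ------------- | ------------------------- | -
T | T | T | T |     T     |       F       |     T     |         F         |     T     |       T       |             T             | F
T | T | T | F |     F     |       T       |     F     |         T         |     T     |       T       |             T             | F
T | T | F | T |     T     |       F       |     T     |         F         |     F     |       T       |             T             | T
T | T | F | F |     F     |       T       |     F     |         T         |     F     |       T       |             T             | T
T | F | T | T |     F     |       T       |     T     |         F         |     T     |       T       |             T             | T
T | F | T | F |     F     |       T       |     F     |         T         |     T     |       T       |             T             | F
T | F | F | T |     F     |       T       |     T     |         F         |     F     |       T       |             T             | T
T | F | F | F |     F     |       T       |     F     |         T         |     F     |       T       |             T             | T
F | T | T | T |     T     |       F       |     F     |         F         |     F     |       F       |             F             | F
F | T | T | F |     F     |       T       |     F     |         F         |     F     |       T       |             T             | T
F | T | F | T |     T     |       F       |     F     |         F         |     T     |       F       |             F             | T
F | T | F | F |     F     |       T       |     F     |         F         |     T     |       T       |             T             | T
F | F | T | T |     F     |       T       |     F     |         F         |     F     |       F       |             F             | T
F | F | T | F |     F     |       T       |     F     |         F         |     F     |       T       |             T             | F
F | F | F | T |     F     |       T       |     F     |         F         |     T     |       F       |             F             | T
F | F | F | F |     F     |       T       |     F     |         F         |     T     |       T       |             T             | F
10 of 16 rows are T, so the formula is contingent.

contingent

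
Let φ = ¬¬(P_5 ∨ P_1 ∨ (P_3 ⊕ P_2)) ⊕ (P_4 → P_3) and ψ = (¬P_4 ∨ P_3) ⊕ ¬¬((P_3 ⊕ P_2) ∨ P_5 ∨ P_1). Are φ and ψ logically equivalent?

equivalent

P_1  P_2  P_3  P_4  P_5  |  φ  ψ
 1    1    1    1    1   |  0  0
 1    1    1    1    0   |  0  0
 1    1    1    0    1   |  0  0
 1    1    1    0    0   |  0  0
 1    1    0    1    1   |  1  1
 1    1    0    1    0   |  1  1
 1    1    0    0    1   |  0  0
 1    1    0    0    0   |  0  0
 1    0    1    1    1   |  0  0
 1    0    1    1    0   |  0  0
 1    0    1    0    1   |  0  0
 1    0    1    0    0   |  0  0
 1    0    0    1    1   |  1  1
 1    0    0    1    0   |  1  1
 1    0    0    0    1   |  0  0
 1    0    0    0    0   |  0  0
 0    1    1    1    1   |  0  0
 0    1    1    1    0   |  1  1
 0    1    1    0    1   |  0  0
 0    1    1    0    0   |  1  1
 0    1    0    1    1   |  1  1
 0    1    0    1    0   |  1  1
 0    1    0    0    1   |  0  0
 0    1    0    0    0   |  0  0
 0    0    1    1    1   |  0  0
 0    0    1    1    0   |  0  0
 0    0    1    0    1   |  0  0
 0    0    1    0    0   |  0  0
 0    0    0    1    1   |  1  1
 0    0    0    1    0   |  0  0
 0    0    0    0    1   |  0  0
 0    0    0    0    0   |  1  1
The columns for φ and ψ agree on every row, so they are logically equivalent.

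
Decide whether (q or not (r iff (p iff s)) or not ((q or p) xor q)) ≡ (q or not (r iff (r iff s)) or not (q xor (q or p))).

not equivalent

p  q  r  s  |  φ  ψ
F  F  F  F  |  T  T
F  F  F  T  |  T  T
F  F  T  F  |  T  T
F  F  T  T  |  T  T
F  T  F  F  |  T  T
F  T  F  T  |  T  T
F  T  T  F  |  T  T
F  T  T  T  |  T  T
T  F  F  F  |  F  T
T  F  F  T  |  T  F
T  F  T  F  |  T  T
T  F  T  T  |  F  F
T  T  F  F  |  T  T
T  T  F  T  |  T  T
T  T  T  F  |  T  T
T  T  T  T  |  T  T
The columns differ at p=T, q=F, r=F, s=F (φ=F, ψ=T), so they are not equivalent.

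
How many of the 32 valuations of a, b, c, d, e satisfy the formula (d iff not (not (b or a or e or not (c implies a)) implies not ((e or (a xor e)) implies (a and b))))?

a | b | c | d | e || φ
F | F | F | F | F || F
F | F | F | F | T || T
F | F | F | T | F || T
F | F | F | T | T || F
F | F | T | F | F || T
F | F | T | F | T || T
F | F | T | T | F || F
F | F | T | T | T || F
F | T | F | F | F || T
F | T | F | F | T || T
F | T | F | T | F || F
F | T | F | T | T || F
F | T | T | F | F || T
F | T | T | F | T || T
F | T | T | T | F || F
F | T | T | T | T || F
T | F | F | F | F || T
T | F | F | F | T || T
T | F | F | T | F || F
T | F | F | T | T || F
T | F | T | F | F || T
T | F | T | F | T || T
T | F | T | T | F || F
T | F | T | T | T || F
T | T | F | F | F || T
T | T | F | F | T || T
T | T | F | T | F || F
T | T | F | T | T || F
T | T | T | F | F || T
T | T | T | F | T || T
T | T | T | T | F || F
T | T | T | T | T || F
The formula is true on 16 of the 32 rows.

16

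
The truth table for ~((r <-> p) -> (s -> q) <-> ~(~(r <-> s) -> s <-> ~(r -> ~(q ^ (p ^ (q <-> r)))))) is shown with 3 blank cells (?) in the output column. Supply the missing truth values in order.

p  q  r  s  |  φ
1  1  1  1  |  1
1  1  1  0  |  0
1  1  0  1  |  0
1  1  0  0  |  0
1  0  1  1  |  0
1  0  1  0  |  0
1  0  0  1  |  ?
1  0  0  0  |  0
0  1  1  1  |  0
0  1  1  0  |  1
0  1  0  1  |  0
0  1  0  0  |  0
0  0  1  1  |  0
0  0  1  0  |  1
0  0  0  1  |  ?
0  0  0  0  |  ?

0, 1, 0

Row p=1, q=0, r=0, s=1: ((r <-> p) -> (s -> q)) = 1, ~(~(r <-> s) -> s <-> ~(r -> ~(q ^ (p ^ (q <-> r))))) = 1, ((r <-> p) -> (s -> q) <-> ~(~(r <-> s) -> s <-> ~(r -> ~(q ^ (p ^ (q <-> r)))))) = 1, so the formula = 0.
Row p=0, q=0, r=0, s=1: ((r <-> p) -> (s -> q)) = 0, ~(~(r <-> s) -> s <-> ~(r -> ~(q ^ (p ^ (q <-> r))))) = 1, ((r <-> p) -> (s -> q) <-> ~(~(r <-> s) -> s <-> ~(r -> ~(q ^ (p ^ (q <-> r)))))) = 0, so the formula = 1.
Row p=0, q=0, r=0, s=0: ((r <-> p) -> (s -> q)) = 1, ~(~(r <-> s) -> s <-> ~(r -> ~(q ^ (p ^ (q <-> r))))) = 1, ((r <-> p) -> (s -> q) <-> ~(~(r <-> s) -> s <-> ~(r -> ~(q ^ (p ^ (q <-> r)))))) = 1, so the formula = 0.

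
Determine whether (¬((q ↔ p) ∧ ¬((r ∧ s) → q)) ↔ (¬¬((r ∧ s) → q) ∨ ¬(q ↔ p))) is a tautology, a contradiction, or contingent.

p | q | r | s || φ
1 | 1 | 1 | 1 || 1
1 | 1 | 1 | 0 || 1
1 | 1 | 0 | 1 || 1
1 | 1 | 0 | 0 || 1
1 | 0 | 1 | 1 || 1
1 | 0 | 1 | 0 || 1
1 | 0 | 0 | 1 || 1
1 | 0 | 0 | 0 || 1
0 | 1 | 1 | 1 || 1
0 | 1 | 1 | 0 || 1
0 | 1 | 0 | 1 || 1
0 | 1 | 0 | 0 || 1
0 | 0 | 1 | 1 || 1
0 | 0 | 1 | 0 || 1
0 | 0 | 0 | 1 || 1
0 | 0 | 0 | 0 || 1
Every row is 1, so the formula is a tautology.

tautology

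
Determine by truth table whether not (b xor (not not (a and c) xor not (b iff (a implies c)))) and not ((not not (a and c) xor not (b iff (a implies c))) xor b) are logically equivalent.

equivalent

a | b | c | φ | ψ
- | - | - | - | -
F | F | F | F | F
F | F | T | F | F
F | T | F | F | F
F | T | T | F | F
T | F | F | T | T
T | F | T | T | T
T | T | F | T | T
T | T | T | T | T
The columns for φ and ψ agree on every row, so they are logically equivalent.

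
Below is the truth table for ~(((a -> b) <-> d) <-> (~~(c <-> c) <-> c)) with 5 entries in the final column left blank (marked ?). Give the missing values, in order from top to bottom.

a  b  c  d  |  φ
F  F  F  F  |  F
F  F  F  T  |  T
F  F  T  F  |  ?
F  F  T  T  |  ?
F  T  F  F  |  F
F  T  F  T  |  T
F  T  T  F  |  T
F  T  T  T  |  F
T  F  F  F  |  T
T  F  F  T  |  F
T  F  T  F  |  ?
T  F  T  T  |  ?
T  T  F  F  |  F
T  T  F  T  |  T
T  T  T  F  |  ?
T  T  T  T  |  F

T, F, F, T, T

Row a=F, b=F, c=T, d=F: ((a -> b) <-> d) = F, (~~(c <-> c) <-> c) = T, (((a -> b) <-> d) <-> (~~(c <-> c) <-> c)) = F, so the formula = T.
Row a=F, b=F, c=T, d=T: ((a -> b) <-> d) = T, (~~(c <-> c) <-> c) = T, (((a -> b) <-> d) <-> (~~(c <-> c) <-> c)) = T, so the formula = F.
Row a=T, b=F, c=T, d=F: ((a -> b) <-> d) = T, (~~(c <-> c) <-> c) = T, (((a -> b) <-> d) <-> (~~(c <-> c) <-> c)) = T, so the formula = F.
Row a=T, b=F, c=T, d=T: ((a -> b) <-> d) = F, (~~(c <-> c) <-> c) = T, (((a -> b) <-> d) <-> (~~(c <-> c) <-> c)) = F, so the formula = T.
Row a=T, b=T, c=T, d=F: ((a -> b) <-> d) = F, (~~(c <-> c) <-> c) = T, (((a -> b) <-> d) <-> (~~(c <-> c) <-> c)) = F, so the formula = T.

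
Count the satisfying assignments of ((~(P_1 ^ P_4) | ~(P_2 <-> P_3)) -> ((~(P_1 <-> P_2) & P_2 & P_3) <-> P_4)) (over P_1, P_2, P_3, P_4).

9

P_1  P_2  P_3  P_4  |  (P_1 ^ P_4)  ~(P_1 ^ P_4)  (P_2 <-> P_3)  ~(P_2 <-> P_3)  (P_1 <-> P_2)  ~(P_1 <-> P_2)  (~(P_1 <-> P_2) & P_2 & P_3)  φ
 F    F    F    F   |       F            T              T              F               T              F                      F                T
 F    F    F    T   |       T            F              T              F               T              F                      F                T
 F    F    T    F   |       F            T              F              T               T              F                      F                T
 F    F    T    T   |       T            F              F              T               T              F                      F                F
 F    T    F    F   |       F            T              F              T               F              T                      F                T
 F    T    F    T   |       T            F              F              T               F              T                      F                F
 F    T    T    F   |       F            T              T              F               F              T                      T                F
 F    T    T    T   |       T            F              T              F               F              T                      T                T
 T    F    F    F   |       T            F              T              F               F              T                      F                T
 T    F    F    T   |       F            T              T              F               F              T                      F                F
 T    F    T    F   |       T            F              F              T               F              T                      F                T
 T    F    T    T   |       F            T              F              T               F              T                      F                F
 T    T    F    F   |       T            F              F              T               T              F                      F                T
 T    T    F    T   |       F            T              F              T               T              F                      F                F
 T    T    T    F   |       T            F              T              F               T              F                      F                T
 T    T    T    T   |       F            T              T              F               T              F                      F                F
The formula is true on 9 of the 16 rows.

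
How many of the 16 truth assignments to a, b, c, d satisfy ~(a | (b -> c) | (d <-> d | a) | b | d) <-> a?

a  b  c  d     (b -> c)  (a | (b -> c))  (d | a)  (d <-> (d | a))  (b | d)  φ
T  T  T  T        T            T            T            T            T     F
T  T  T  F        T            T            T            F            T     F
T  T  F  T        F            T            T            T            T     F
T  T  F  F        F            T            T            F            T     F
T  F  T  T        T            T            T            T            T     F
T  F  T  F        T            T            T            F            F     F
T  F  F  T        T            T            T            T            T     F
T  F  F  F        T            T            T            F            F     F
F  T  T  T        T            T            T            T            T     T
F  T  T  F        T            T            F            T            T     T
F  T  F  T        F            F            T            T            T     T
F  T  F  F        F            F            F            T            T     T
F  F  T  T        T            T            T            T            T     T
F  F  T  F        T            T            F            T            F     T
F  F  F  T        T            T            T            T            T     T
F  F  F  F        T            T            F            T            F     T
The formula is true on 8 of the 16 rows.

8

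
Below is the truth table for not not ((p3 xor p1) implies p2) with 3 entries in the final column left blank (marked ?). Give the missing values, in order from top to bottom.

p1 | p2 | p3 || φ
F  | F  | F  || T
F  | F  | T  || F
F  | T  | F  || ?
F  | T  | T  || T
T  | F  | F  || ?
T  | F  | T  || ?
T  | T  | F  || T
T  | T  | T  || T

T, F, T

Row p1=F, p2=T, p3=F: ((p3 xor p1) implies p2) = T, not ((p3 xor p1) implies p2) = F, so the formula = T.
Row p1=T, p2=F, p3=F: ((p3 xor p1) implies p2) = F, not ((p3 xor p1) implies p2) = T, so the formula = F.
Row p1=T, p2=F, p3=T: ((p3 xor p1) implies p2) = T, not ((p3 xor p1) implies p2) = F, so the formula = T.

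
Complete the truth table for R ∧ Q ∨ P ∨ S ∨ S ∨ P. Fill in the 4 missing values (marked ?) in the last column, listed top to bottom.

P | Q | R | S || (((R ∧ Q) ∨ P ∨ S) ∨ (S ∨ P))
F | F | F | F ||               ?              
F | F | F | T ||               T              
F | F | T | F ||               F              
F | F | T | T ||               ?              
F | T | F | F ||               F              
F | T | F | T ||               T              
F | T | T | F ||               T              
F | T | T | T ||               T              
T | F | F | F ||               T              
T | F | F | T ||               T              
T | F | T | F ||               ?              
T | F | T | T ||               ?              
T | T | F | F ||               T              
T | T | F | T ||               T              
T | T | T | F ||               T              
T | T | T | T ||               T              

Row P=F, Q=F, R=F, S=F: (R ∧ Q ∨ P ∨ S) = F, (S ∨ P) = F, so (((R ∧ Q) ∨ P ∨ S) ∨ (S ∨ P)) = F.
Row P=F, Q=F, R=T, S=T: (R ∧ Q ∨ P ∨ S) = T, (S ∨ P) = T, so (((R ∧ Q) ∨ P ∨ S) ∨ (S ∨ P)) = T.
Row P=T, Q=F, R=T, S=F: (R ∧ Q ∨ P ∨ S) = T, (S ∨ P) = T, so (((R ∧ Q) ∨ P ∨ S) ∨ (S ∨ P)) = T.
Row P=T, Q=F, R=T, S=T: (R ∧ Q ∨ P ∨ S) = T, (S ∨ P) = T, so (((R ∧ Q) ∨ P ∨ S) ∨ (S ∨ P)) = T.

F, T, T, T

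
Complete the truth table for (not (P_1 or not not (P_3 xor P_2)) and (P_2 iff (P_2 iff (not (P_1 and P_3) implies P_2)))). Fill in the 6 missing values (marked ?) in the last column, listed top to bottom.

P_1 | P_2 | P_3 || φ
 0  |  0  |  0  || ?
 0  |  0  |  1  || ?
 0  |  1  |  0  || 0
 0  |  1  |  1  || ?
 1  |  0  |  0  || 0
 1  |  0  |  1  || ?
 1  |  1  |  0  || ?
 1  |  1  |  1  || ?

Row P_1=0, P_2=0, P_3=0: not (P_1 or not not (P_3 xor P_2)) = 1, (P_2 iff (P_2 iff (not (P_1 and P_3) implies P_2))) = 0, so the formula = 0.
Row P_1=0, P_2=0, P_3=1: not (P_1 or not not (P_3 xor P_2)) = 0, (P_2 iff (P_2 iff (not (P_1 and P_3) implies P_2))) = 0, so the formula = 0.
Row P_1=0, P_2=1, P_3=1: not (P_1 or not not (P_3 xor P_2)) = 1, (P_2 iff (P_2 iff (not (P_1 and P_3) implies P_2))) = 1, so the formula = 1.
Row P_1=1, P_2=0, P_3=1: not (P_1 or not not (P_3 xor P_2)) = 0, (P_2 iff (P_2 iff (not (P_1 and P_3) implies P_2))) = 1, so the formula = 0.
Row P_1=1, P_2=1, P_3=0: not (P_1 or not not (P_3 xor P_2)) = 0, (P_2 iff (P_2 iff (not (P_1 and P_3) implies P_2))) = 1, so the formula = 0.
Row P_1=1, P_2=1, P_3=1: not (P_1 or not not (P_3 xor P_2)) = 0, (P_2 iff (P_2 iff (not (P_1 and P_3) implies P_2))) = 1, so the formula = 0.

0, 0, 1, 0, 0, 0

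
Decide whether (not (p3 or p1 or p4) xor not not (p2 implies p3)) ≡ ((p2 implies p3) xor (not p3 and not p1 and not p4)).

p1 | p2 | p3 | p4 || φ | ψ
0  | 0  | 0  | 0  || 0 | 0
0  | 0  | 0  | 1  || 1 | 1
0  | 0  | 1  | 0  || 1 | 1
0  | 0  | 1  | 1  || 1 | 1
0  | 1  | 0  | 0  || 1 | 1
0  | 1  | 0  | 1  || 0 | 0
0  | 1  | 1  | 0  || 1 | 1
0  | 1  | 1  | 1  || 1 | 1
1  | 0  | 0  | 0  || 1 | 1
1  | 0  | 0  | 1  || 1 | 1
1  | 0  | 1  | 0  || 1 | 1
1  | 0  | 1  | 1  || 1 | 1
1  | 1  | 0  | 0  || 0 | 0
1  | 1  | 0  | 1  || 0 | 0
1  | 1  | 1  | 0  || 1 | 1
1  | 1  | 1  | 1  || 1 | 1
The columns for φ and ψ agree on every row, so they are logically equivalent.

equivalent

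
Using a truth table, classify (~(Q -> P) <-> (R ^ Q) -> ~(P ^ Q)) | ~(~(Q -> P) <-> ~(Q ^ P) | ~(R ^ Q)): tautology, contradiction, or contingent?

P  Q  R     (Q -> P)  ~(Q -> P)  (R ^ Q)  (P ^ Q)  ~(P ^ Q)  ((R ^ Q) -> ~(P ^ Q))  (Q ^ P)  ~(Q ^ P)  ~(R ^ Q)  (~(Q ^ P) | ~(R ^ Q))  φ
1  1  1        1          0         0        0        1                1               0        1         1                1            1
1  1  0        1          0         1        0        1                1               0        1         0                1            1
1  0  1        1          0         1        1        0                0               1        0         0                0            1
1  0  0        1          0         0        1        0                1               1        0         1                1            1
0  1  1        0          1         0        1        0                1               1        0         1                1            1
0  1  0        0          1         1        1        0                0               1        0         0                0            1
0  0  1        1          0         1        0        1                1               0        1         0                1            1
0  0  0        1          0         0        0        1                1               0        1         1                1            1
Every row is 1, so the formula is a tautology.

tautology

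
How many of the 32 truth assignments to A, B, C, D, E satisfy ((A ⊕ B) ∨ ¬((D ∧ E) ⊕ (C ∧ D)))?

28

A  B  C  D  E  |  φ
T  T  T  T  T  |  T
T  T  T  T  F  |  F
T  T  T  F  T  |  T
T  T  T  F  F  |  T
T  T  F  T  T  |  F
T  T  F  T  F  |  T
T  T  F  F  T  |  T
T  T  F  F  F  |  T
T  F  T  T  T  |  T
T  F  T  T  F  |  T
T  F  T  F  T  |  T
T  F  T  F  F  |  T
T  F  F  T  T  |  T
T  F  F  T  F  |  T
T  F  F  F  T  |  T
T  F  F  F  F  |  T
F  T  T  T  T  |  T
F  T  T  T  F  |  T
F  T  T  F  T  |  T
F  T  T  F  F  |  T
F  T  F  T  T  |  T
F  T  F  T  F  |  T
F  T  F  F  T  |  T
F  T  F  F  F  |  T
F  F  T  T  T  |  T
F  F  T  T  F  |  F
F  F  T  F  T  |  T
F  F  T  F  F  |  T
F  F  F  T  T  |  F
F  F  F  T  F  |  T
F  F  F  F  T  |  T
F  F  F  F  F  |  T
The formula is true on 28 of the 32 rows.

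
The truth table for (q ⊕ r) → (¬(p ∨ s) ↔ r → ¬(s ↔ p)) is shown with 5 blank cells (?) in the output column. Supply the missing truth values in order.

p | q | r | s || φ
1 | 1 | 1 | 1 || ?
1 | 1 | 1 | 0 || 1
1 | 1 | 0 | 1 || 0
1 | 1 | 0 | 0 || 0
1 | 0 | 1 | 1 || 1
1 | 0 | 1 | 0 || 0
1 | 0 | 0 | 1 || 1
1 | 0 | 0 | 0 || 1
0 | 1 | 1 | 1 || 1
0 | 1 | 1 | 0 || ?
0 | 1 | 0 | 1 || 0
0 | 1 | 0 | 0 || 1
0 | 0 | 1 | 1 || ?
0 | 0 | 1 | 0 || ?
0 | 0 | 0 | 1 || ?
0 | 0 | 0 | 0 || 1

Row p=1, q=1, r=1, s=1: (q ⊕ r) = 0, (¬(p ∨ s) ↔ r → ¬(s ↔ p)) = 1, so the formula = 1.
Row p=0, q=1, r=1, s=0: (q ⊕ r) = 0, (¬(p ∨ s) ↔ r → ¬(s ↔ p)) = 0, so the formula = 1.
Row p=0, q=0, r=1, s=1: (q ⊕ r) = 1, (¬(p ∨ s) ↔ r → ¬(s ↔ p)) = 0, so the formula = 0.
Row p=0, q=0, r=1, s=0: (q ⊕ r) = 1, (¬(p ∨ s) ↔ r → ¬(s ↔ p)) = 0, so the formula = 0.
Row p=0, q=0, r=0, s=1: (q ⊕ r) = 0, (¬(p ∨ s) ↔ r → ¬(s ↔ p)) = 0, so the formula = 1.

1, 1, 0, 0, 1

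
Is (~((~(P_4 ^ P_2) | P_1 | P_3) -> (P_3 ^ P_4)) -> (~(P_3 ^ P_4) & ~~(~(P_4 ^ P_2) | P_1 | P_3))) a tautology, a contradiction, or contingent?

tautology

 P_1  |  P_2  |  P_3  |  P_4  |   φ  
----- | ----- | ----- | ----- | -----
 True |  True |  True |  True |  True
 True |  True |  True | False |  True
 True |  True | False |  True |  True
 True |  True | False | False |  True
 True | False |  True |  True |  True
 True | False |  True | False |  True
 True | False | False |  True |  True
 True | False | False | False |  True
False |  True |  True |  True |  True
False |  True |  True | False |  True
False |  True | False |  True |  True
False |  True | False | False |  True
False | False |  True |  True |  True
False | False |  True | False |  True
False | False | False |  True |  True
False | False | False | False |  True
Every row is True, so the formula is a tautology.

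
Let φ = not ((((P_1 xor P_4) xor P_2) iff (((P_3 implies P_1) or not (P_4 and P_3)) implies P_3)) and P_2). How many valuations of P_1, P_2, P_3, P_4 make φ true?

P_1 | P_2 | P_3 | P_4 | (P_1 xor P_4) | ((P_1 xor P_4) xor P_2) | (P_3 implies P_1) | (P_4 and P_3) | not (P_4 and P_3) | φ
--- | --- | --- | --- | ------------- | ----------------------- | ----------------- | ------------- | ----------------- | -
 T  |  T  |  T  |  T  |       F       |            T            |         T         |       T       |         F         | F
 T  |  T  |  T  |  F  |       T       |            F            |         T         |       F       |         T         | T
 T  |  T  |  F  |  T  |       F       |            T            |         T         |       F       |         T         | T
 T  |  T  |  F  |  F  |       T       |            F            |         T         |       F       |         T         | F
 T  |  F  |  T  |  T  |       F       |            F            |         T         |       T       |         F         | T
 T  |  F  |  T  |  F  |       T       |            T            |         T         |       F       |         T         | T
 T  |  F  |  F  |  T  |       F       |            F            |         T         |       F       |         T         | T
 T  |  F  |  F  |  F  |       T       |            T            |         T         |       F       |         T         | T
 F  |  T  |  T  |  T  |       T       |            F            |         F         |       T       |         F         | T
 F  |  T  |  T  |  F  |       F       |            T            |         F         |       F       |         T         | F
 F  |  T  |  F  |  T  |       T       |            F            |         T         |       F       |         T         | F
 F  |  T  |  F  |  F  |       F       |            T            |         T         |       F       |         T         | T
 F  |  F  |  T  |  T  |       T       |            T            |         F         |       T       |         F         | T
 F  |  F  |  T  |  F  |       F       |            F            |         F         |       F       |         T         | T
 F  |  F  |  F  |  T  |       T       |            T            |         T         |       F       |         T         | T
 F  |  F  |  F  |  F  |       F       |            F            |         T         |       F       |         T         | T
The formula is true on 12 of the 16 rows.

12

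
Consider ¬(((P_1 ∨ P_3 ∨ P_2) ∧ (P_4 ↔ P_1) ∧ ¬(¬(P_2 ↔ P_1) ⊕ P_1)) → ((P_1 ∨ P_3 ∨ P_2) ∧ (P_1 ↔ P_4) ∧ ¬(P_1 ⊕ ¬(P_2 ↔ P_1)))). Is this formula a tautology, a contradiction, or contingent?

contradiction

P_1  P_2  P_3  P_4  |  (P_1 ∨ P_3 ∨ P_2)  (P_4 ↔ P_1)  (P_2 ↔ P_1)  ¬(P_2 ↔ P_1)  (¬(P_2 ↔ P_1) ⊕ P_1)  ¬(¬(P_2 ↔ P_1) ⊕ P_1)  (P_1 ↔ P_4)  (P_1 ⊕ ¬(P_2 ↔ P_1))  ¬(P_1 ⊕ ¬(P_2 ↔ P_1))  φ
 1    1    1    1   |          1               1            1            0                 1                      0                 1                1                      0            0
 1    1    1    0   |          1               0            1            0                 1                      0                 0                1                      0            0
 1    1    0    1   |          1               1            1            0                 1                      0                 1                1                      0            0
 1    1    0    0   |          1               0            1            0                 1                      0                 0                1                      0            0
 1    0    1    1   |          1               1            0            1                 0                      1                 1                0                      1            0
 1    0    1    0   |          1               0            0            1                 0                      1                 0                0                      1            0
 1    0    0    1   |          1               1            0            1                 0                      1                 1                0                      1            0
 1    0    0    0   |          1               0            0            1                 0                      1                 0                0                      1            0
 0    1    1    1   |          1               0            0            1                 1                      0                 0                1                      0            0
 0    1    1    0   |          1               1            0            1                 1                      0                 1                1                      0            0
 0    1    0    1   |          1               0            0            1                 1                      0                 0                1                      0            0
 0    1    0    0   |          1               1            0            1                 1                      0                 1                1                      0            0
 0    0    1    1   |          1               0            1            0                 0                      1                 0                0                      1            0
 0    0    1    0   |          1               1            1            0                 0                      1                 1                0                      1            0
 0    0    0    1   |          0               0            1            0                 0                      1                 0                0                      1            0
 0    0    0    0   |          0               1            1            0                 0                      1                 1                0                      1            0
Every row is 0, so the formula is a contradiction.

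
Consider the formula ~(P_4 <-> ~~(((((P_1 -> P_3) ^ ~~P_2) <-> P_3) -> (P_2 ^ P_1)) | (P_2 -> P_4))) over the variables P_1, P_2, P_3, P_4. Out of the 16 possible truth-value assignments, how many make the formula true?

8

 P_1    P_2    P_3    P_4   |    φ  
 True   True   True   True  |  False
 True   True   True  False  |   True
 True   True  False   True  |  False
 True   True  False  False  |   True
 True  False   True   True  |  False
 True  False   True  False  |   True
 True  False  False   True  |  False
 True  False  False  False  |   True
False   True   True   True  |  False
False   True   True  False  |   True
False   True  False   True  |  False
False   True  False  False  |   True
False  False   True   True  |  False
False  False   True  False  |   True
False  False  False   True  |  False
False  False  False  False  |   True
The formula is true on 8 of the 16 rows.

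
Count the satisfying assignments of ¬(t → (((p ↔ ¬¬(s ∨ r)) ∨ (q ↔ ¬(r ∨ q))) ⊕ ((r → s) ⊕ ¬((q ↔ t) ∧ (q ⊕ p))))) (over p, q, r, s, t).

8

  p   |   q   |   r   |   s   |   t   ||   φ  
 True |  True |  True |  True |  True || False
 True |  True |  True |  True | False || False
 True |  True |  True | False |  True ||  True
 True |  True |  True | False | False || False
 True |  True | False |  True |  True || False
 True |  True | False |  True | False || False
 True |  True | False | False |  True ||  True
 True |  True | False | False | False || False
 True | False |  True |  True |  True || False
 True | False |  True |  True | False || False
 True | False |  True | False |  True ||  True
 True | False |  True | False | False || False
 True | False | False |  True |  True || False
 True | False | False |  True | False || False
 True | False | False | False |  True ||  True
 True | False | False | False | False || False
False |  True |  True |  True |  True || False
False |  True |  True |  True | False || False
False |  True |  True | False |  True ||  True
False |  True |  True | False | False || False
False |  True | False |  True |  True || False
False |  True | False |  True | False || False
False |  True | False | False |  True ||  True
False |  True | False | False | False || False
False | False |  True |  True |  True || False
False | False |  True |  True | False || False
False | False |  True | False |  True ||  True
False | False |  True | False | False || False
False | False | False |  True |  True ||  True
False | False | False |  True | False || False
False | False | False | False |  True || False
False | False | False | False | False || False
The formula is true on 8 of the 32 rows.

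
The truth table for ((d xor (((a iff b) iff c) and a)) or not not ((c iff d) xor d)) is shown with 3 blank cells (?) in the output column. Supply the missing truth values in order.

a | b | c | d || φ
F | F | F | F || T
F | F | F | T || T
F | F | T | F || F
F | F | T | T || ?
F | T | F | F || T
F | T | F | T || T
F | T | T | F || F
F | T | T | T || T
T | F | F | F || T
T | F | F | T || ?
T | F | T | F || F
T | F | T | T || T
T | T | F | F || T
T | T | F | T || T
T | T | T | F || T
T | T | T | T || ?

T, T, F

Row a=F, b=F, c=T, d=T: (d xor (((a iff b) iff c) and a)) = T, not not ((c iff d) xor d) = F, so the formula = T.
Row a=T, b=F, c=F, d=T: (d xor (((a iff b) iff c) and a)) = F, not not ((c iff d) xor d) = T, so the formula = T.
Row a=T, b=T, c=T, d=T: (d xor (((a iff b) iff c) and a)) = F, not not ((c iff d) xor d) = F, so the formula = F.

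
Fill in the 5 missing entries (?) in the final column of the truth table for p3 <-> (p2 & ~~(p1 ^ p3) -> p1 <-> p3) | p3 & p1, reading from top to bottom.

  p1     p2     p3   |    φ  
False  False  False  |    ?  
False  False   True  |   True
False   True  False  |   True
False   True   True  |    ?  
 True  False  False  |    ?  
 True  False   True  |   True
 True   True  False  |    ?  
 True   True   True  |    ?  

True, False, True, True, True

Row p1=False, p2=False, p3=False: ((p2 & ~~(p1 ^ p3) -> p1 <-> p3) | p3 & p1) = False, so the formula = True.
Row p1=False, p2=True, p3=True: ((p2 & ~~(p1 ^ p3) -> p1 <-> p3) | p3 & p1) = False, so the formula = False.
Row p1=True, p2=False, p3=False: ((p2 & ~~(p1 ^ p3) -> p1 <-> p3) | p3 & p1) = False, so the formula = True.
Row p1=True, p2=True, p3=False: ((p2 & ~~(p1 ^ p3) -> p1 <-> p3) | p3 & p1) = False, so the formula = True.
Row p1=True, p2=True, p3=True: ((p2 & ~~(p1 ^ p3) -> p1 <-> p3) | p3 & p1) = True, so the formula = True.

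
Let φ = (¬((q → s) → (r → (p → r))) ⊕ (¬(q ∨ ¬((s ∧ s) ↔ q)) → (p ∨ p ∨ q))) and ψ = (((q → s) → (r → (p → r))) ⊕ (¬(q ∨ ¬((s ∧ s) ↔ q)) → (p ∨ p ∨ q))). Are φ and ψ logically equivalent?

not equivalent

p | q | r | s || φ | ψ
F | F | F | F || F | T
F | F | F | T || T | F
F | F | T | F || F | T
F | F | T | T || T | F
F | T | F | F || T | F
F | T | F | T || T | F
F | T | T | F || T | F
F | T | T | T || T | F
T | F | F | F || T | F
T | F | F | T || T | F
T | F | T | F || T | F
T | F | T | T || T | F
T | T | F | F || T | F
T | T | F | T || T | F
T | T | T | F || T | F
T | T | T | T || T | F
The columns differ at p=F, q=F, r=F, s=F (φ=F, ψ=T), so they are not equivalent.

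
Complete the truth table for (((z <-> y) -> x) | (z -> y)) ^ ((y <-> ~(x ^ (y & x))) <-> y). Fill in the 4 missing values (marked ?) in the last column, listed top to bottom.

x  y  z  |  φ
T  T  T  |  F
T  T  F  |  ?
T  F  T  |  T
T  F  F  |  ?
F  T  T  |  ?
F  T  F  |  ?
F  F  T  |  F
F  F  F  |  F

F, T, F, F

Row x=T, y=T, z=F: (((z <-> y) -> x) | (z -> y)) = T, ((y <-> ~(x ^ (y & x))) <-> y) = T, so the formula = F.
Row x=T, y=F, z=F: (((z <-> y) -> x) | (z -> y)) = T, ((y <-> ~(x ^ (y & x))) <-> y) = F, so the formula = T.
Row x=F, y=T, z=T: (((z <-> y) -> x) | (z -> y)) = T, ((y <-> ~(x ^ (y & x))) <-> y) = T, so the formula = F.
Row x=F, y=T, z=F: (((z <-> y) -> x) | (z -> y)) = T, ((y <-> ~(x ^ (y & x))) <-> y) = T, so the formula = F.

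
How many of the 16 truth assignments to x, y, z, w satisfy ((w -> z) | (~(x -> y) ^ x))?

x  y  z  w     (w -> z)  (x -> y)  ~(x -> y)  (~(x -> y) ^ x)  ((w -> z) | (~(x -> y) ^ x))
F  F  F  F        T         T          F             F                      T              
F  F  F  T        F         T          F             F                      F              
F  F  T  F        T         T          F             F                      T              
F  F  T  T        T         T          F             F                      T              
F  T  F  F        T         T          F             F                      T              
F  T  F  T        F         T          F             F                      F              
F  T  T  F        T         T          F             F                      T              
F  T  T  T        T         T          F             F                      T              
T  F  F  F        T         F          T             F                      T              
T  F  F  T        F         F          T             F                      F              
T  F  T  F        T         F          T             F                      T              
T  F  T  T        T         F          T             F                      T              
T  T  F  F        T         T          F             T                      T              
T  T  F  T        F         T          F             T                      T              
T  T  T  F        T         T          F             T                      T              
T  T  T  T        T         T          F             T                      T              
The formula is true on 13 of the 16 rows.

13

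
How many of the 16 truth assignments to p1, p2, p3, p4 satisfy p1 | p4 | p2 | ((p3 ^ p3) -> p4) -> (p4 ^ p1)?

  p1     p2     p3     p4      (p4 | p2)  (p3 ^ p3)  ((p3 ^ p3) -> p4)  (p4 ^ p1)    φ  
 True   True   True   True        True      False           True          False    False
 True   True   True  False        True      False           True           True     True
 True   True  False   True        True      False           True          False    False
 True   True  False  False        True      False           True           True     True
 True  False   True   True        True      False           True          False    False
 True  False   True  False       False      False           True           True     True
 True  False  False   True        True      False           True          False    False
 True  False  False  False       False      False           True           True     True
False   True   True   True        True      False           True           True     True
False   True   True  False        True      False           True          False    False
False   True  False   True        True      False           True           True     True
False   True  False  False        True      False           True          False    False
False  False   True   True        True      False           True           True     True
False  False   True  False       False      False           True          False    False
False  False  False   True        True      False           True           True     True
False  False  False  False       False      False           True          False    False
The formula is true on 8 of the 16 rows.

8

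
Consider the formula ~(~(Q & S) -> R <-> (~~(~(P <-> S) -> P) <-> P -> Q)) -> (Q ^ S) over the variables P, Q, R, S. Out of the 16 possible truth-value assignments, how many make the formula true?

12

  P      Q      R      S    |  (Q & S)  ~(Q & S)  (~(Q & S) -> R)  (P <-> S)  ~(P <-> S)  (~(P <-> S) -> P)  ~(~(P <-> S) -> P)  ~~(~(P <-> S) -> P)  (P -> Q)  (Q ^ S)    φ  
 True   True   True   True  |    True    False          True          True      False            True              False                 True           True     False    True
 True   True   True  False  |   False     True          True         False       True            True              False                 True           True      True    True
 True   True  False   True  |    True    False          True          True      False            True              False                 True           True     False    True
 True   True  False  False  |   False     True         False         False       True            True              False                 True           True      True    True
 True  False   True   True  |   False     True          True          True      False            True              False                 True          False      True    True
 True  False   True  False  |   False     True          True         False       True            True              False                 True          False     False   False
 True  False  False   True  |   False     True         False          True      False            True              False                 True          False      True    True
 True  False  False  False  |   False     True         False         False       True            True              False                 True          False     False    True
False   True   True   True  |    True    False          True         False       True           False               True                False           True     False   False
False   True   True  False  |   False     True          True          True      False            True              False                 True           True      True    True
False   True  False   True  |    True    False          True         False       True           False               True                False           True     False   False
False   True  False  False  |   False     True         False          True      False            True              False                 True           True      True    True
False  False   True   True  |   False     True          True         False       True           False               True                False           True      True    True
False  False   True  False  |   False     True          True          True      False            True              False                 True           True     False    True
False  False  False   True  |   False     True         False         False       True           False               True                False           True      True    True
False  False  False  False  |   False     True         False          True      False            True              False                 True           True     False   False
The formula is true on 12 of the 16 rows.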